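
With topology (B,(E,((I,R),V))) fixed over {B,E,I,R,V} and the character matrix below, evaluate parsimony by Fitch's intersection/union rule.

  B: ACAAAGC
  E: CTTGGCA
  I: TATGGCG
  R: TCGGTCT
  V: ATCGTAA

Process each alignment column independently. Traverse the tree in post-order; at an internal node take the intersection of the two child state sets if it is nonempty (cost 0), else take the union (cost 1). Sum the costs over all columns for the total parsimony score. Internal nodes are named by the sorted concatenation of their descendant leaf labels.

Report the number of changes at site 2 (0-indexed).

site 0, node IR: I={T} ∩ R={T} → {T} (+0)
site 0, node IRV: IR={T} ∪ V={A} → {A,T} (+1)
site 0, node EIRV: E={C} ∪ IRV={A,T} → {A,C,T} (+1)
site 0, node BEIRV: B={A} ∩ EIRV={A,C,T} → {A} (+0)
site 1, node IR: I={A} ∪ R={C} → {A,C} (+1)
site 1, node IRV: IR={A,C} ∪ V={T} → {A,C,T} (+1)
site 1, node EIRV: E={T} ∩ IRV={A,C,T} → {T} (+0)
site 1, node BEIRV: B={C} ∪ EIRV={T} → {C,T} (+1)
site 2, node IR: I={T} ∪ R={G} → {G,T} (+1)
site 2, node IRV: IR={G,T} ∪ V={C} → {C,G,T} (+1)
site 2, node EIRV: E={T} ∩ IRV={C,G,T} → {T} (+0)
site 2, node BEIRV: B={A} ∪ EIRV={T} → {A,T} (+1)
site 3, node IR: I={G} ∩ R={G} → {G} (+0)
site 3, node IRV: IR={G} ∩ V={G} → {G} (+0)
site 3, node EIRV: E={G} ∩ IRV={G} → {G} (+0)
site 3, node BEIRV: B={A} ∪ EIRV={G} → {A,G} (+1)
site 4, node IR: I={G} ∪ R={T} → {G,T} (+1)
site 4, node IRV: IR={G,T} ∩ V={T} → {T} (+0)
site 4, node EIRV: E={G} ∪ IRV={T} → {G,T} (+1)
site 4, node BEIRV: B={A} ∪ EIRV={G,T} → {A,G,T} (+1)
site 5, node IR: I={C} ∩ R={C} → {C} (+0)
site 5, node IRV: IR={C} ∪ V={A} → {A,C} (+1)
site 5, node EIRV: E={C} ∩ IRV={A,C} → {C} (+0)
site 5, node BEIRV: B={G} ∪ EIRV={C} → {C,G} (+1)
site 6, node IR: I={G} ∪ R={T} → {G,T} (+1)
site 6, node IRV: IR={G,T} ∪ V={A} → {A,G,T} (+1)
site 6, node EIRV: E={A} ∩ IRV={A,G,T} → {A} (+0)
site 6, node BEIRV: B={C} ∪ EIRV={A} → {A,C} (+1)
per-site changes: [2, 3, 3, 1, 3, 2, 3]; total = 17

3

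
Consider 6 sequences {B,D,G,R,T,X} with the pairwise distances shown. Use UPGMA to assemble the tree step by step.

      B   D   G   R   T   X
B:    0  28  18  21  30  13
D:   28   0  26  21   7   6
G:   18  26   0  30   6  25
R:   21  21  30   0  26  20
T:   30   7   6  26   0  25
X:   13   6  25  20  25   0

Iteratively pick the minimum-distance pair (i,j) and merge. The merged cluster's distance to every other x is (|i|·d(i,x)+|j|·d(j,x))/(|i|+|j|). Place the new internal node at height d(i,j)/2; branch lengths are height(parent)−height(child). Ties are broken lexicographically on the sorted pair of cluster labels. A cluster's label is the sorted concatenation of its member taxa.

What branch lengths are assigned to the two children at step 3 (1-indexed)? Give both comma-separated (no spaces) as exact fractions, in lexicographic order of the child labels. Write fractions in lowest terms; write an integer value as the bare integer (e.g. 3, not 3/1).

1. join D+X (d=6) ⇒ DX; edges |D|=3, |X|=3
  updated: d(B,DX)=41/2, d(DX,G)=51/2, d(DX,R)=41/2, d(DX,T)=16
2. join G+T (d=6) ⇒ GT; edges |G|=3, |T|=3
  updated: d(B,GT)=24, d(DX,GT)=83/4, d(GT,R)=28
3. join B+DX (d=41/2) ⇒ BDX; edges |B|=41/4, |DX|=29/4
  updated: d(BDX,GT)=131/6, d(BDX,R)=62/3
4. join BDX+R (d=62/3) ⇒ BDRX; edges |BDX|=1/12, |R|=31/3
  updated: d(BDRX,GT)=187/8
5. join BDRX+GT (d=187/8) ⇒ BDGRTX; edges |BDRX|=65/48, |GT|=139/16
final tree: (((B:41/4,(D:3,X:3):29/4):1/12,R:31/3):65/48,(G:3,T:3):139/16)
total length: 1199/24

41/4,29/4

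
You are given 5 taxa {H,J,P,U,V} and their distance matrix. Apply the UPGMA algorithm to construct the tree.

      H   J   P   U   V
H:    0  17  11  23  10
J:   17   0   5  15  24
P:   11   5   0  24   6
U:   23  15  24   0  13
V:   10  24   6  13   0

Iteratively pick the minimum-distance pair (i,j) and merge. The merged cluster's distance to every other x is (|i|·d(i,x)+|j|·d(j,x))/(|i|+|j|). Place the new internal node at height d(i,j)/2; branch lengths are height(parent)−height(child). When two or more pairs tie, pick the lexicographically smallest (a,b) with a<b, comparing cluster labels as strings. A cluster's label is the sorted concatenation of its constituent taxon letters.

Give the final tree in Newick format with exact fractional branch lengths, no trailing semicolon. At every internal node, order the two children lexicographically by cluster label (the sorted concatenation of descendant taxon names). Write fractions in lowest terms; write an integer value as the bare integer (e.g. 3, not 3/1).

iteration 1: select J,P (d=5); attach at lengths (5/2, 5/2); label the merged cluster JP
  updated: d(H,JP)=14, d(JP,U)=39/2, d(JP,V)=15
iteration 2: select H,V (d=10); attach at lengths (5, 5); label the merged cluster HV
  updated: d(HV,JP)=29/2, d(HV,U)=18
iteration 3: select HV,JP (d=29/2); attach at lengths (9/4, 19/4); label the merged cluster HJPV
  updated: d(HJPV,U)=75/4
iteration 4: select HJPV,U (d=75/4); attach at lengths (17/8, 75/8); label the merged cluster HJPUV
final tree: (((H:5,V:5):9/4,(J:5/2,P:5/2):19/4):17/8,U:75/8)
total length: 67/2

(((H:5,V:5):9/4,(J:5/2,P:5/2):19/4):17/8,U:75/8)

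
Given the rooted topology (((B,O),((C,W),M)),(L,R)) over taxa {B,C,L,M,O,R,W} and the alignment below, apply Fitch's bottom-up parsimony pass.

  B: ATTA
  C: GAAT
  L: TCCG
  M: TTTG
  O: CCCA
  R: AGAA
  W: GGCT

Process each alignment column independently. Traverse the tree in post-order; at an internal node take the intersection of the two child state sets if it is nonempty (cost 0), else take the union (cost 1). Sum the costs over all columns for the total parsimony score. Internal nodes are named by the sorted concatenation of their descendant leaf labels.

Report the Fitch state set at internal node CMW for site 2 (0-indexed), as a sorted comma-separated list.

A,C,T

[col 0] BO: children B:{A}, O:{C} ∪→ {A,C}; cost 1
[col 0] CW: children C:{G}, W:{G} ∩→ {G}; cost 0
[col 0] CMW: children CW:{G}, M:{T} ∪→ {G,T}; cost 1
[col 0] BCMOW: children BO:{A,C}, CMW:{G,T} ∪→ {A,C,G,T}; cost 1
[col 0] LR: children L:{T}, R:{A} ∪→ {A,T}; cost 1
[col 0] BCLMORW: children BCMOW:{A,C,G,T}, LR:{A,T} ∩→ {A,T}; cost 0
[col 1] BO: children B:{T}, O:{C} ∪→ {C,T}; cost 1
[col 1] CW: children C:{A}, W:{G} ∪→ {A,G}; cost 1
[col 1] CMW: children CW:{A,G}, M:{T} ∪→ {A,G,T}; cost 1
[col 1] BCMOW: children BO:{C,T}, CMW:{A,G,T} ∩→ {T}; cost 0
[col 1] LR: children L:{C}, R:{G} ∪→ {C,G}; cost 1
[col 1] BCLMORW: children BCMOW:{T}, LR:{C,G} ∪→ {C,G,T}; cost 1
[col 2] BO: children B:{T}, O:{C} ∪→ {C,T}; cost 1
[col 2] CW: children C:{A}, W:{C} ∪→ {A,C}; cost 1
[col 2] CMW: children CW:{A,C}, M:{T} ∪→ {A,C,T}; cost 1
[col 2] BCMOW: children BO:{C,T}, CMW:{A,C,T} ∩→ {C,T}; cost 0
[col 2] LR: children L:{C}, R:{A} ∪→ {A,C}; cost 1
[col 2] BCLMORW: children BCMOW:{C,T}, LR:{A,C} ∩→ {C}; cost 0
[col 3] BO: children B:{A}, O:{A} ∩→ {A}; cost 0
[col 3] CW: children C:{T}, W:{T} ∩→ {T}; cost 0
[col 3] CMW: children CW:{T}, M:{G} ∪→ {G,T}; cost 1
[col 3] BCMOW: children BO:{A}, CMW:{G,T} ∪→ {A,G,T}; cost 1
[col 3] LR: children L:{G}, R:{A} ∪→ {A,G}; cost 1
[col 3] BCLMORW: children BCMOW:{A,G,T}, LR:{A,G} ∩→ {A,G}; cost 0
per-site changes: [4, 5, 4, 3]; total = 16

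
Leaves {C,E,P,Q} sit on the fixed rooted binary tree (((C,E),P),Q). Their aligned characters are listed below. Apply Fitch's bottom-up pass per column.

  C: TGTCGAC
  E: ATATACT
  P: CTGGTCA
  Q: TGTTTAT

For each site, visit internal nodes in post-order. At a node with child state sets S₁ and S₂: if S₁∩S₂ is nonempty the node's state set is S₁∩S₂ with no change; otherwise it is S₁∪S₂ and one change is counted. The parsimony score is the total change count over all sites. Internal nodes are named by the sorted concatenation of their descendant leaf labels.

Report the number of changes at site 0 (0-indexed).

2

site 0, node CE: C={T} ∪ E={A} → {A,T} (+1)
site 0, node CEP: CE={A,T} ∪ P={C} → {A,C,T} (+1)
site 0, node CEPQ: CEP={A,C,T} ∩ Q={T} → {T} (+0)
site 1, node CE: C={G} ∪ E={T} → {G,T} (+1)
site 1, node CEP: CE={G,T} ∩ P={T} → {T} (+0)
site 1, node CEPQ: CEP={T} ∪ Q={G} → {G,T} (+1)
site 2, node CE: C={T} ∪ E={A} → {A,T} (+1)
site 2, node CEP: CE={A,T} ∪ P={G} → {A,G,T} (+1)
site 2, node CEPQ: CEP={A,G,T} ∩ Q={T} → {T} (+0)
site 3, node CE: C={C} ∪ E={T} → {C,T} (+1)
site 3, node CEP: CE={C,T} ∪ P={G} → {C,G,T} (+1)
site 3, node CEPQ: CEP={C,G,T} ∩ Q={T} → {T} (+0)
site 4, node CE: C={G} ∪ E={A} → {A,G} (+1)
site 4, node CEP: CE={A,G} ∪ P={T} → {A,G,T} (+1)
site 4, node CEPQ: CEP={A,G,T} ∩ Q={T} → {T} (+0)
site 5, node CE: C={A} ∪ E={C} → {A,C} (+1)
site 5, node CEP: CE={A,C} ∩ P={C} → {C} (+0)
site 5, node CEPQ: CEP={C} ∪ Q={A} → {A,C} (+1)
site 6, node CE: C={C} ∪ E={T} → {C,T} (+1)
site 6, node CEP: CE={C,T} ∪ P={A} → {A,C,T} (+1)
site 6, node CEPQ: CEP={A,C,T} ∩ Q={T} → {T} (+0)
per-site changes: [2, 2, 2, 2, 2, 2, 2]; total = 14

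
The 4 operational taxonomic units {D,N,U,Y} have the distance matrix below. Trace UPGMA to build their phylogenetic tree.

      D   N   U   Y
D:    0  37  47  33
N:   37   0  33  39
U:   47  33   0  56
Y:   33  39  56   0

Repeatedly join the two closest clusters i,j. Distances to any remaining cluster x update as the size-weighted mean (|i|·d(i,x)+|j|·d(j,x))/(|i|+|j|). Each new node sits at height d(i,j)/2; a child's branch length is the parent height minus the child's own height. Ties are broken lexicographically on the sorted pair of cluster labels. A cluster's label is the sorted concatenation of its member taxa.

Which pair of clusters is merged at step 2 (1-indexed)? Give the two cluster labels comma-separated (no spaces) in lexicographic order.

1. join D+Y (d=33) ⇒ DY; edges |D|=33/2, |Y|=33/2
  updated: d(DY,N)=38, d(DY,U)=103/2
2. join N+U (d=33) ⇒ NU; edges |N|=33/2, |U|=33/2
  updated: d(DY,NU)=179/4
3. join DY+NU (d=179/4) ⇒ DNUY; edges |DY|=47/8, |NU|=47/8
final tree: ((D:33/2,Y:33/2):47/8,(N:33/2,U:33/2):47/8)
total length: 311/4

N,U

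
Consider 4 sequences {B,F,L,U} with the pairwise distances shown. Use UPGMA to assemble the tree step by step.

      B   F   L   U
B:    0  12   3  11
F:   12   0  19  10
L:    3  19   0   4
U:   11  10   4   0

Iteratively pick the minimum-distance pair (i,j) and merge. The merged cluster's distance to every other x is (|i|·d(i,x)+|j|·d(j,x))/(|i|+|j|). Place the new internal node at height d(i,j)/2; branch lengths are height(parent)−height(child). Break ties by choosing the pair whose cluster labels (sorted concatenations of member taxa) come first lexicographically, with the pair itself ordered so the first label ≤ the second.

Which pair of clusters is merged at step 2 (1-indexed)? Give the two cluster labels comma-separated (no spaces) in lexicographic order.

step 1: merge (B,L) at d=3; branch lengths B→3/2, L→3/2; new cluster BL
  updated: d(BL,F)=31/2, d(BL,U)=15/2
step 2: merge (BL,U) at d=15/2; branch lengths BL→9/4, U→15/4; new cluster BLU
  updated: d(BLU,F)=41/3
step 3: merge (BLU,F) at d=41/3; branch lengths BLU→37/12, F→41/6; new cluster BFLU
final tree: (((B:3/2,L:3/2):9/4,U:15/4):37/12,F:41/6)
total length: 227/12

BL,U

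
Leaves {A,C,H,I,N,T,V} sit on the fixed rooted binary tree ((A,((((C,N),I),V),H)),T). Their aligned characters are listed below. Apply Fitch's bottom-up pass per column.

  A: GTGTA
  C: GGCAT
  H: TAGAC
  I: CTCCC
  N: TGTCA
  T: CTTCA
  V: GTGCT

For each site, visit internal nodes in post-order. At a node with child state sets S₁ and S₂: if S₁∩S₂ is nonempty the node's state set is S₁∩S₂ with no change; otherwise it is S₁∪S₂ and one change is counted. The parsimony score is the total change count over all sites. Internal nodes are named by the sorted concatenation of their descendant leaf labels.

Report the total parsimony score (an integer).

[col 0] CN: children C:{G}, N:{T} ∪→ {G,T}; cost 1
[col 0] CIN: children CN:{G,T}, I:{C} ∪→ {C,G,T}; cost 1
[col 0] CINV: children CIN:{C,G,T}, V:{G} ∩→ {G}; cost 0
[col 0] CHINV: children CINV:{G}, H:{T} ∪→ {G,T}; cost 1
[col 0] ACHINV: children A:{G}, CHINV:{G,T} ∩→ {G}; cost 0
[col 0] ACHINTV: children ACHINV:{G}, T:{C} ∪→ {C,G}; cost 1
[col 1] CN: children C:{G}, N:{G} ∩→ {G}; cost 0
[col 1] CIN: children CN:{G}, I:{T} ∪→ {G,T}; cost 1
[col 1] CINV: children CIN:{G,T}, V:{T} ∩→ {T}; cost 0
[col 1] CHINV: children CINV:{T}, H:{A} ∪→ {A,T}; cost 1
[col 1] ACHINV: children A:{T}, CHINV:{A,T} ∩→ {T}; cost 0
[col 1] ACHINTV: children ACHINV:{T}, T:{T} ∩→ {T}; cost 0
[col 2] CN: children C:{C}, N:{T} ∪→ {C,T}; cost 1
[col 2] CIN: children CN:{C,T}, I:{C} ∩→ {C}; cost 0
[col 2] CINV: children CIN:{C}, V:{G} ∪→ {C,G}; cost 1
[col 2] CHINV: children CINV:{C,G}, H:{G} ∩→ {G}; cost 0
[col 2] ACHINV: children A:{G}, CHINV:{G} ∩→ {G}; cost 0
[col 2] ACHINTV: children ACHINV:{G}, T:{T} ∪→ {G,T}; cost 1
[col 3] CN: children C:{A}, N:{C} ∪→ {A,C}; cost 1
[col 3] CIN: children CN:{A,C}, I:{C} ∩→ {C}; cost 0
[col 3] CINV: children CIN:{C}, V:{C} ∩→ {C}; cost 0
[col 3] CHINV: children CINV:{C}, H:{A} ∪→ {A,C}; cost 1
[col 3] ACHINV: children A:{T}, CHINV:{A,C} ∪→ {A,C,T}; cost 1
[col 3] ACHINTV: children ACHINV:{A,C,T}, T:{C} ∩→ {C}; cost 0
[col 4] CN: children C:{T}, N:{A} ∪→ {A,T}; cost 1
[col 4] CIN: children CN:{A,T}, I:{C} ∪→ {A,C,T}; cost 1
[col 4] CINV: children CIN:{A,C,T}, V:{T} ∩→ {T}; cost 0
[col 4] CHINV: children CINV:{T}, H:{C} ∪→ {C,T}; cost 1
[col 4] ACHINV: children A:{A}, CHINV:{C,T} ∪→ {A,C,T}; cost 1
[col 4] ACHINTV: children ACHINV:{A,C,T}, T:{A} ∩→ {A}; cost 0
per-site changes: [4, 2, 3, 3, 4]; total = 16

16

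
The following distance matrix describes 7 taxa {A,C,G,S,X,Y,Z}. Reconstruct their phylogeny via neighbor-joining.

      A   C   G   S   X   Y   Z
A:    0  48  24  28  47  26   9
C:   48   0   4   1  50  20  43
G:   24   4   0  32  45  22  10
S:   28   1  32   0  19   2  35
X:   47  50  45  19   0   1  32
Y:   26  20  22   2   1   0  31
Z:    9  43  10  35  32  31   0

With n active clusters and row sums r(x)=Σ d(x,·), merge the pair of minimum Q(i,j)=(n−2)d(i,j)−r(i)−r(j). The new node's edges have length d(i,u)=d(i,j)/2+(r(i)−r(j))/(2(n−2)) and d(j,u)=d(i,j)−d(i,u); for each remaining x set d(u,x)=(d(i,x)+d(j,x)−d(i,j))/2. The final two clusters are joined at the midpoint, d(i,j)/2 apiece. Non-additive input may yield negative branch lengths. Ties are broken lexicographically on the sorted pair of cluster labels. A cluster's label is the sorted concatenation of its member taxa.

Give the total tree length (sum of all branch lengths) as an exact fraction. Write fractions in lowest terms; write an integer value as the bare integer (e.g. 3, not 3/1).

911/16

step 1: merge (A,Z) at d=9, Q=-297; branch lengths A→67/10, Z→23/10; new cluster AZ
  updated: d(AZ,C)=41, d(AZ,G)=25/2, d(AZ,S)=27, d(AZ,X)=35, d(AZ,Y)=24
step 2: merge (C,G) at d=4, Q=-431/2; branch lengths C→33/16, G→31/16; new cluster CG
  updated: d(AZ,CG)=99/4, d(CG,S)=29/2, d(CG,X)=91/2, d(CG,Y)=19
step 3: merge (X,Y) at d=1, Q=-287/2; branch lengths X→115/12, Y→-103/12; new cluster XY
  updated: d(AZ,XY)=29, d(CG,XY)=127/4, d(S,XY)=10
step 4: merge (AZ,CG) at d=99/4, Q=-409/4; branch lengths AZ→237/16, CG→159/16; new cluster ACGZ
  updated: d(ACGZ,S)=67/8, d(ACGZ,XY)=18
step 5: merge (ACGZ,S) at d=67/8, Q=-291/8; branch lengths ACGZ→131/16, S→3/16; new cluster ACGSZ
  updated: d(ACGSZ,XY)=157/16
step 6: merge (ACGSZ,XY) at d=157/16; branch lengths ACGSZ→157/32, XY→157/32; new cluster ACGSXYZ
final tree: ((((A:67/10,Z:23/10):237/16,(C:33/16,G:31/16):159/16):131/16,S:3/16):157/32,(X:115/12,Y:-103/12):157/32)
total length: 911/16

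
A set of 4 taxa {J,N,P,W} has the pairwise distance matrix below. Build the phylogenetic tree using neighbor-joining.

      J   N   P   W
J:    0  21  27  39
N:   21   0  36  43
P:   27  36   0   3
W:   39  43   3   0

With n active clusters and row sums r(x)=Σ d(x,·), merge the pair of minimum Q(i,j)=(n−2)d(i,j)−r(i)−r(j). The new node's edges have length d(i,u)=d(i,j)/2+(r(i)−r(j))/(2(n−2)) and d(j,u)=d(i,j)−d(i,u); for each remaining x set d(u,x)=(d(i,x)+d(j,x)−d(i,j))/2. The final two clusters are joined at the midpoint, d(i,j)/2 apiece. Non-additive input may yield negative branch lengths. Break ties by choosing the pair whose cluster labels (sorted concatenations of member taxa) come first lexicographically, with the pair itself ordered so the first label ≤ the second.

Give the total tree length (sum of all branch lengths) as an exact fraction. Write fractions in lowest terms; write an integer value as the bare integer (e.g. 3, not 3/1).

1. join J+N (d=21, Q=-145) ⇒ JN; edges |J|=29/4, |N|=55/4
  updated: d(JN,P)=21, d(JN,W)=61/2
2. join JN+P (d=21, Q=-109/2) ⇒ JNP; edges |JN|=97/4, |P|=-13/4
  updated: d(JNP,W)=25/4
3. join JNP+W (d=25/4) ⇒ JNPW; edges |JNP|=25/8, |W|=25/8
final tree: (((J:29/4,N:55/4):97/4,P:-13/4):25/8,W:25/8)
total length: 193/4

193/4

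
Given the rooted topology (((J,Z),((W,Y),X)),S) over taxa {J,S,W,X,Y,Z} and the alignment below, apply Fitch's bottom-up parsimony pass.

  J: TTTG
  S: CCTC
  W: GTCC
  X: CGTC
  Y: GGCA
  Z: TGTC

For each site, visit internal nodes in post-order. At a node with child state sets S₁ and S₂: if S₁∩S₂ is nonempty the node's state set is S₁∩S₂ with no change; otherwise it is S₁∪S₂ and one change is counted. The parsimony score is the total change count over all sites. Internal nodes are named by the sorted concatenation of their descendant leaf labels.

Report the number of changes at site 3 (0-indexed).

2

[col 0] JZ: children J:{T}, Z:{T} ∩→ {T}; cost 0
[col 0] WY: children W:{G}, Y:{G} ∩→ {G}; cost 0
[col 0] WXY: children WY:{G}, X:{C} ∪→ {C,G}; cost 1
[col 0] JWXYZ: children JZ:{T}, WXY:{C,G} ∪→ {C,G,T}; cost 1
[col 0] JSWXYZ: children JWXYZ:{C,G,T}, S:{C} ∩→ {C}; cost 0
[col 1] JZ: children J:{T}, Z:{G} ∪→ {G,T}; cost 1
[col 1] WY: children W:{T}, Y:{G} ∪→ {G,T}; cost 1
[col 1] WXY: children WY:{G,T}, X:{G} ∩→ {G}; cost 0
[col 1] JWXYZ: children JZ:{G,T}, WXY:{G} ∩→ {G}; cost 0
[col 1] JSWXYZ: children JWXYZ:{G}, S:{C} ∪→ {C,G}; cost 1
[col 2] JZ: children J:{T}, Z:{T} ∩→ {T}; cost 0
[col 2] WY: children W:{C}, Y:{C} ∩→ {C}; cost 0
[col 2] WXY: children WY:{C}, X:{T} ∪→ {C,T}; cost 1
[col 2] JWXYZ: children JZ:{T}, WXY:{C,T} ∩→ {T}; cost 0
[col 2] JSWXYZ: children JWXYZ:{T}, S:{T} ∩→ {T}; cost 0
[col 3] JZ: children J:{G}, Z:{C} ∪→ {C,G}; cost 1
[col 3] WY: children W:{C}, Y:{A} ∪→ {A,C}; cost 1
[col 3] WXY: children WY:{A,C}, X:{C} ∩→ {C}; cost 0
[col 3] JWXYZ: children JZ:{C,G}, WXY:{C} ∩→ {C}; cost 0
[col 3] JSWXYZ: children JWXYZ:{C}, S:{C} ∩→ {C}; cost 0
per-site changes: [2, 3, 1, 2]; total = 8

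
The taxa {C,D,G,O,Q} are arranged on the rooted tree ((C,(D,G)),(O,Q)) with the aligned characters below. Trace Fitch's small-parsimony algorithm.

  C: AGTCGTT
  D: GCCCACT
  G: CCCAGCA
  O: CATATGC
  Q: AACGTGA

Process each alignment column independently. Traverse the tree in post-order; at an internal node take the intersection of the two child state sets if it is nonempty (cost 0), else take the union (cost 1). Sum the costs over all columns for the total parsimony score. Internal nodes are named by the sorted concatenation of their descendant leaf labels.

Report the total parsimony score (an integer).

[col 0] DG: children D:{G}, G:{C} ∪→ {C,G}; cost 1
[col 0] CDG: children C:{A}, DG:{C,G} ∪→ {A,C,G}; cost 1
[col 0] OQ: children O:{C}, Q:{A} ∪→ {A,C}; cost 1
[col 0] CDGOQ: children CDG:{A,C,G}, OQ:{A,C} ∩→ {A,C}; cost 0
[col 1] DG: children D:{C}, G:{C} ∩→ {C}; cost 0
[col 1] CDG: children C:{G}, DG:{C} ∪→ {C,G}; cost 1
[col 1] OQ: children O:{A}, Q:{A} ∩→ {A}; cost 0
[col 1] CDGOQ: children CDG:{C,G}, OQ:{A} ∪→ {A,C,G}; cost 1
[col 2] DG: children D:{C}, G:{C} ∩→ {C}; cost 0
[col 2] CDG: children C:{T}, DG:{C} ∪→ {C,T}; cost 1
[col 2] OQ: children O:{T}, Q:{C} ∪→ {C,T}; cost 1
[col 2] CDGOQ: children CDG:{C,T}, OQ:{C,T} ∩→ {C,T}; cost 0
[col 3] DG: children D:{C}, G:{A} ∪→ {A,C}; cost 1
[col 3] CDG: children C:{C}, DG:{A,C} ∩→ {C}; cost 0
[col 3] OQ: children O:{A}, Q:{G} ∪→ {A,G}; cost 1
[col 3] CDGOQ: children CDG:{C}, OQ:{A,G} ∪→ {A,C,G}; cost 1
[col 4] DG: children D:{A}, G:{G} ∪→ {A,G}; cost 1
[col 4] CDG: children C:{G}, DG:{A,G} ∩→ {G}; cost 0
[col 4] OQ: children O:{T}, Q:{T} ∩→ {T}; cost 0
[col 4] CDGOQ: children CDG:{G}, OQ:{T} ∪→ {G,T}; cost 1
[col 5] DG: children D:{C}, G:{C} ∩→ {C}; cost 0
[col 5] CDG: children C:{T}, DG:{C} ∪→ {C,T}; cost 1
[col 5] OQ: children O:{G}, Q:{G} ∩→ {G}; cost 0
[col 5] CDGOQ: children CDG:{C,T}, OQ:{G} ∪→ {C,G,T}; cost 1
[col 6] DG: children D:{T}, G:{A} ∪→ {A,T}; cost 1
[col 6] CDG: children C:{T}, DG:{A,T} ∩→ {T}; cost 0
[col 6] OQ: children O:{C}, Q:{A} ∪→ {A,C}; cost 1
[col 6] CDGOQ: children CDG:{T}, OQ:{A,C} ∪→ {A,C,T}; cost 1
per-site changes: [3, 2, 2, 3, 2, 2, 3]; total = 17

17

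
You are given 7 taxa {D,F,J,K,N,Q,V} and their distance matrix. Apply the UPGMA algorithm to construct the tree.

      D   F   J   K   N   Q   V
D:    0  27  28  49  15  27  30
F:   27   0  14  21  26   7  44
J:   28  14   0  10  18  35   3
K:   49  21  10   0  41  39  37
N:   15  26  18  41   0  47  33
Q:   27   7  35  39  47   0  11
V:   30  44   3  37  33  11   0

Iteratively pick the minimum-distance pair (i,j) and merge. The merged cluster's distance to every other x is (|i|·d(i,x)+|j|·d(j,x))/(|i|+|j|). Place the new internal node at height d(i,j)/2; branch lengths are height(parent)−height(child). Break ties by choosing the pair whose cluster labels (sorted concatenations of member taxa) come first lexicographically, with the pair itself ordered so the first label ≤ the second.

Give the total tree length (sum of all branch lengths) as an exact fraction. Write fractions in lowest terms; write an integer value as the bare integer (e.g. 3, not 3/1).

step 1: merge (J,V) at d=3; branch lengths J→3/2, V→3/2; new cluster JV
  updated: d(D,JV)=29, d(F,JV)=29, d(JV,K)=47/2, d(JV,N)=51/2, d(JV,Q)=23
step 2: merge (F,Q) at d=7; branch lengths F→7/2, Q→7/2; new cluster FQ
  updated: d(D,FQ)=27, d(FQ,JV)=26, d(FQ,K)=30, d(FQ,N)=73/2
step 3: merge (D,N) at d=15; branch lengths D→15/2, N→15/2; new cluster DN
  updated: d(DN,FQ)=127/4, d(DN,JV)=109/4, d(DN,K)=45
step 4: merge (JV,K) at d=47/2; branch lengths JV→41/4, K→47/4; new cluster JKV
  updated: d(DN,JKV)=199/6, d(FQ,JKV)=82/3
step 5: merge (FQ,JKV) at d=82/3; branch lengths FQ→61/6, JKV→23/12; new cluster FJKQV
  updated: d(DN,FJKQV)=163/5
step 6: merge (DN,FJKQV) at d=163/5; branch lengths DN→44/5, FJKQV→79/30; new cluster DFJKNQV
final tree: ((D:15/2,N:15/2):44/5,((F:7/2,Q:7/2):61/6,((J:3/2,V:3/2):41/4,K:47/4):23/12):79/30)
total length: 4231/60

4231/60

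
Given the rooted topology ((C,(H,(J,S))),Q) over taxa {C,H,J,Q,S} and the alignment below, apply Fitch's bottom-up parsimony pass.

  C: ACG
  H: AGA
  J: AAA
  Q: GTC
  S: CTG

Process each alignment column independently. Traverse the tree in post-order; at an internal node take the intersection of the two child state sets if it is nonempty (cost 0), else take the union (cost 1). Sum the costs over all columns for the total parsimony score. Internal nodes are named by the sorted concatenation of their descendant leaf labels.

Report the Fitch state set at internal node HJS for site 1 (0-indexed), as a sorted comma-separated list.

A,G,T

JS@0: {A} ∪ {C} = {A,C} (union, +1)
HJS@0: {A} ∩ {A,C} = {A} (intersection, +0)
CHJS@0: {A} ∩ {A} = {A} (intersection, +0)
CHJQS@0: {A} ∪ {G} = {A,G} (union, +1)
JS@1: {A} ∪ {T} = {A,T} (union, +1)
HJS@1: {G} ∪ {A,T} = {A,G,T} (union, +1)
CHJS@1: {C} ∪ {A,G,T} = {A,C,G,T} (union, +1)
CHJQS@1: {A,C,G,T} ∩ {T} = {T} (intersection, +0)
JS@2: {A} ∪ {G} = {A,G} (union, +1)
HJS@2: {A} ∩ {A,G} = {A} (intersection, +0)
CHJS@2: {G} ∪ {A} = {A,G} (union, +1)
CHJQS@2: {A,G} ∪ {C} = {A,C,G} (union, +1)
per-site changes: [2, 3, 3]; total = 8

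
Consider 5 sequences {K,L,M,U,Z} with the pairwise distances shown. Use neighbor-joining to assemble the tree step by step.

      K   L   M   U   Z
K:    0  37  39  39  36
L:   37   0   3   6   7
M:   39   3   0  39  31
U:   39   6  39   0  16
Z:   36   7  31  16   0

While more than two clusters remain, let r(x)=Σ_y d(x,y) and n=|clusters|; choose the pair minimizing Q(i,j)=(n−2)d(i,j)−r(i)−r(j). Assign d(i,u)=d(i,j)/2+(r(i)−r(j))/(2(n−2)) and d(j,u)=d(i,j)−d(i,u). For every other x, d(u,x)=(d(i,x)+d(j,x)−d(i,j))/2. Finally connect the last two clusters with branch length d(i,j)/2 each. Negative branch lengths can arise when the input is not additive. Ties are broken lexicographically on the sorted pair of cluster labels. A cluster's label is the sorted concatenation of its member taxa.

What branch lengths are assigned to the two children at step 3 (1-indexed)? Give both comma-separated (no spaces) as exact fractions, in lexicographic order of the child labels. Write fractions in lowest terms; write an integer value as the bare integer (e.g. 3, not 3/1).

17/8,77/8

iteration 1: select L,M (d=3, Q=-156); attach at lengths (-25/3, 34/3); label the merged cluster LM
  updated: d(K,LM)=73/2, d(LM,U)=21, d(LM,Z)=35/2
iteration 2: select K,LM (d=73/2, Q=-227/2); attach at lengths (219/8, 73/8); label the merged cluster KLM
  updated: d(KLM,U)=47/4, d(KLM,Z)=17/2
iteration 3: select KLM,U (d=47/4, Q=-145/4); attach at lengths (17/8, 77/8); label the merged cluster KLMU
  updated: d(KLMU,Z)=51/8
iteration 4: select KLMU,Z (d=51/8); attach at lengths (51/16, 51/16); label the merged cluster KLMUZ
final tree: (((K:219/8,(L:-25/3,M:34/3):73/8):17/8,U:77/8):51/16,Z:51/16)
total length: 461/8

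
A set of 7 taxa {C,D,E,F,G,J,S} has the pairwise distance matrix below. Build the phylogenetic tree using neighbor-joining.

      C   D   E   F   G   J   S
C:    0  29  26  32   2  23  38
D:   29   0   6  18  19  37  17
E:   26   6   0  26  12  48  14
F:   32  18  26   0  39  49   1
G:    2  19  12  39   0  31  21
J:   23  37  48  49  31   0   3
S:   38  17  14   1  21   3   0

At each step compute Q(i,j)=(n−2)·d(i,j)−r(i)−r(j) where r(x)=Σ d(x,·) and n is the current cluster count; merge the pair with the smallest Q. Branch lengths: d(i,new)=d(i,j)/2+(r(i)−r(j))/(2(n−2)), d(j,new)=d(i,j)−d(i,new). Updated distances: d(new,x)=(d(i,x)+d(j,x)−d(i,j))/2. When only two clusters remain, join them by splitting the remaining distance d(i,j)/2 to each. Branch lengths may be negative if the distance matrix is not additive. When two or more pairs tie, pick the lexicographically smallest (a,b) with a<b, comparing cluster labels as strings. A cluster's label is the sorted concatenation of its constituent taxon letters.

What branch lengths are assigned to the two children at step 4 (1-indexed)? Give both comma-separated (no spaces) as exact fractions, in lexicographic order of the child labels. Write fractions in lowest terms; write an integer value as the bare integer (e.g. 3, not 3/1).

207/16,87/16

1. join J+S (d=3, Q=-270) ⇒ JS; edges |J|=56/5, |S|=-41/5
  updated: d(C,JS)=29, d(D,JS)=51/2, d(E,JS)=59/2, d(F,JS)=47/2, d(G,JS)=49/2
2. join C+G (d=2, Q=-413/2) ⇒ CG; edges |C|=59/16, |G|=-27/16
  updated: d(CG,D)=23, d(CG,E)=18, d(CG,F)=69/2, d(CG,JS)=103/4
3. join F+JS (d=47/2, Q=-543/4) ⇒ FJS; edges |F|=91/8, |JS|=97/8
  updated: d(CG,FJS)=147/8, d(D,FJS)=10, d(E,FJS)=16
4. join CG+FJS (d=147/8, Q=-67) ⇒ CFGJS; edges |CG|=207/16, |FJS|=87/16
  updated: d(CFGJS,D)=117/16, d(CFGJS,E)=125/16
5. join CFGJS+D (d=117/16, Q=-169/8) ⇒ CDFGJS; edges |CFGJS|=73/16, |D|=11/4
  updated: d(CDFGJS,E)=13/4
6. join CDFGJS+E (d=13/4) ⇒ CDEFGJS; edges |CDFGJS|=13/8, |E|=13/8
final tree: ((((C:59/16,G:-27/16):207/16,(F:91/8,(J:56/5,S:-41/5):97/8):87/16):73/16,D:11/4):13/8,E:13/8)
total length: 919/16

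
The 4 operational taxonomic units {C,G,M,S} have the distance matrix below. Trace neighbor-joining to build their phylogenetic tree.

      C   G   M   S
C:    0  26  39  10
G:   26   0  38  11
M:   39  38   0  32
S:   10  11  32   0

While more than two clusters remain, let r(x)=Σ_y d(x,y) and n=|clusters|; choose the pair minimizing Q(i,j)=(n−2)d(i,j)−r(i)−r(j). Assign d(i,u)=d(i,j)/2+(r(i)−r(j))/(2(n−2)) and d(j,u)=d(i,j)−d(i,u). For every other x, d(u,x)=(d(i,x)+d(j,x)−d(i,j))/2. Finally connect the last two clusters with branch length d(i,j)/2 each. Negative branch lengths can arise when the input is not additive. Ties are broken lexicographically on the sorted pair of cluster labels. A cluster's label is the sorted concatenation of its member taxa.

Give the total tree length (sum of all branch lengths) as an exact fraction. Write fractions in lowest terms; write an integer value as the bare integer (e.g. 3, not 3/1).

51

iteration 1: select C,S (d=10, Q=-108); attach at lengths (21/2, -1/2); label the merged cluster CS
  updated: d(CS,G)=27/2, d(CS,M)=61/2
iteration 2: select CS,G (d=27/2, Q=-82); attach at lengths (3, 21/2); label the merged cluster CGS
  updated: d(CGS,M)=55/2
iteration 3: select CGS,M (d=55/2); attach at lengths (55/4, 55/4); label the merged cluster CGMS
final tree: (((C:21/2,S:-1/2):3,G:21/2):55/4,M:55/4)
total length: 51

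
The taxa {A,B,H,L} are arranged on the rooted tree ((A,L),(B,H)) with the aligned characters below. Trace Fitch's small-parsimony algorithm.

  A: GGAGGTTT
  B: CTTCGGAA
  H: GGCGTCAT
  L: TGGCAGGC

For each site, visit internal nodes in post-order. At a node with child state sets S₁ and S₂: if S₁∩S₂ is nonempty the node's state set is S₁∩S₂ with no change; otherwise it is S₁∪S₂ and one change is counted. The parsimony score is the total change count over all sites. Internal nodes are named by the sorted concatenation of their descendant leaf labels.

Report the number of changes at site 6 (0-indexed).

2

site 0, node AL: A={G} ∪ L={T} → {G,T} (+1)
site 0, node BH: B={C} ∪ H={G} → {C,G} (+1)
site 0, node ABHL: AL={G,T} ∩ BH={C,G} → {G} (+0)
site 1, node AL: A={G} ∩ L={G} → {G} (+0)
site 1, node BH: B={T} ∪ H={G} → {G,T} (+1)
site 1, node ABHL: AL={G} ∩ BH={G,T} → {G} (+0)
site 2, node AL: A={A} ∪ L={G} → {A,G} (+1)
site 2, node BH: B={T} ∪ H={C} → {C,T} (+1)
site 2, node ABHL: AL={A,G} ∪ BH={C,T} → {A,C,G,T} (+1)
site 3, node AL: A={G} ∪ L={C} → {C,G} (+1)
site 3, node BH: B={C} ∪ H={G} → {C,G} (+1)
site 3, node ABHL: AL={C,G} ∩ BH={C,G} → {C,G} (+0)
site 4, node AL: A={G} ∪ L={A} → {A,G} (+1)
site 4, node BH: B={G} ∪ H={T} → {G,T} (+1)
site 4, node ABHL: AL={A,G} ∩ BH={G,T} → {G} (+0)
site 5, node AL: A={T} ∪ L={G} → {G,T} (+1)
site 5, node BH: B={G} ∪ H={C} → {C,G} (+1)
site 5, node ABHL: AL={G,T} ∩ BH={C,G} → {G} (+0)
site 6, node AL: A={T} ∪ L={G} → {G,T} (+1)
site 6, node BH: B={A} ∩ H={A} → {A} (+0)
site 6, node ABHL: AL={G,T} ∪ BH={A} → {A,G,T} (+1)
site 7, node AL: A={T} ∪ L={C} → {C,T} (+1)
site 7, node BH: B={A} ∪ H={T} → {A,T} (+1)
site 7, node ABHL: AL={C,T} ∩ BH={A,T} → {T} (+0)
per-site changes: [2, 1, 3, 2, 2, 2, 2, 2]; total = 16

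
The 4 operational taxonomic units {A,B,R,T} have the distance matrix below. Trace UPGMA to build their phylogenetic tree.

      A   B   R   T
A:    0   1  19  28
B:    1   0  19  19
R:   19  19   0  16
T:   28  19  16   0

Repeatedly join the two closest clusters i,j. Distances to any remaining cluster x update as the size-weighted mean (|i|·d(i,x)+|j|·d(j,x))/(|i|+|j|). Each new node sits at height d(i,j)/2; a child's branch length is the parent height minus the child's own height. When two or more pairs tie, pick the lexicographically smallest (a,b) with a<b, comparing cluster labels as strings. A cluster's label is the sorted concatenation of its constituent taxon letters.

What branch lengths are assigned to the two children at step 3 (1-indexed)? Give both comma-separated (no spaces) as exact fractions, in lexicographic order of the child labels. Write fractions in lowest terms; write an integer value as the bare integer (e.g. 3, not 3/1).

1. join A+B (d=1) ⇒ AB; edges |A|=1/2, |B|=1/2
  updated: d(AB,R)=19, d(AB,T)=47/2
2. join R+T (d=16) ⇒ RT; edges |R|=8, |T|=8
  updated: d(AB,RT)=85/4
3. join AB+RT (d=85/4) ⇒ ABRT; edges |AB|=81/8, |RT|=21/8
final tree: ((A:1/2,B:1/2):81/8,(R:8,T:8):21/8)
total length: 119/4

81/8,21/8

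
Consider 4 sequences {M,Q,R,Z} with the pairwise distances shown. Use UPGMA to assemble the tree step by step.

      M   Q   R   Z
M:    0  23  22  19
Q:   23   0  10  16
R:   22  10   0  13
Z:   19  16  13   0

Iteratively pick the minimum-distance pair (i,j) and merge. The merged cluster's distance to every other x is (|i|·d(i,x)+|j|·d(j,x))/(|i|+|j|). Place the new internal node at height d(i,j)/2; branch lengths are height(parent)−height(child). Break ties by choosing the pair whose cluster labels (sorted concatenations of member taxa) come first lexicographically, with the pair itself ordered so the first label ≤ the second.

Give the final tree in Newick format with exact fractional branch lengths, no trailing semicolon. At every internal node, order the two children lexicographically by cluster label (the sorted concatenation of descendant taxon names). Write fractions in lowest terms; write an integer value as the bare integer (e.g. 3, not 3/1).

iteration 1: select Q,R (d=10); attach at lengths (5, 5); label the merged cluster QR
  updated: d(M,QR)=45/2, d(QR,Z)=29/2
iteration 2: select QR,Z (d=29/2); attach at lengths (9/4, 29/4); label the merged cluster QRZ
  updated: d(M,QRZ)=64/3
iteration 3: select M,QRZ (d=64/3); attach at lengths (32/3, 41/12); label the merged cluster MQRZ
final tree: (M:32/3,((Q:5,R:5):9/4,Z:29/4):41/12)
total length: 403/12

(M:32/3,((Q:5,R:5):9/4,Z:29/4):41/12)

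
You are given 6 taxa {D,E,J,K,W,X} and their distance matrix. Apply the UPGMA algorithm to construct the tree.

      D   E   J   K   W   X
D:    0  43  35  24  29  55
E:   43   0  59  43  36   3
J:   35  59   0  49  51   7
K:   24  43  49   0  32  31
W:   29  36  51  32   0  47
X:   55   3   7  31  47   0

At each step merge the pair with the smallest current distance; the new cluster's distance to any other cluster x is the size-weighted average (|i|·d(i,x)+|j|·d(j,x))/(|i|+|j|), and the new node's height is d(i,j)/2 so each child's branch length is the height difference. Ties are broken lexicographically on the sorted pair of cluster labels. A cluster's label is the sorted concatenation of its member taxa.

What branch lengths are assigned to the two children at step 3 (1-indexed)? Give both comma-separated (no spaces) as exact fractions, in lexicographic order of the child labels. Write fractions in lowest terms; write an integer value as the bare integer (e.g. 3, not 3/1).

13/4,61/4

1. join E+X (d=3) ⇒ EX; edges |E|=3/2, |X|=3/2
  updated: d(D,EX)=49, d(EX,J)=33, d(EX,K)=37, d(EX,W)=83/2
2. join D+K (d=24) ⇒ DK; edges |D|=12, |K|=12
  updated: d(DK,EX)=43, d(DK,J)=42, d(DK,W)=61/2
3. join DK+W (d=61/2) ⇒ DKW; edges |DK|=13/4, |W|=61/4
  updated: d(DKW,EX)=85/2, d(DKW,J)=45
4. join EX+J (d=33) ⇒ EJX; edges |EX|=15, |J|=33/2
  updated: d(DKW,EJX)=130/3
5. join DKW+EJX (d=130/3) ⇒ DEJKWX; edges |DKW|=77/12, |EJX|=31/6
final tree: (((D:12,K:12):13/4,W:61/4):77/12,((E:3/2,X:3/2):15,J:33/2):31/6)
total length: 1063/12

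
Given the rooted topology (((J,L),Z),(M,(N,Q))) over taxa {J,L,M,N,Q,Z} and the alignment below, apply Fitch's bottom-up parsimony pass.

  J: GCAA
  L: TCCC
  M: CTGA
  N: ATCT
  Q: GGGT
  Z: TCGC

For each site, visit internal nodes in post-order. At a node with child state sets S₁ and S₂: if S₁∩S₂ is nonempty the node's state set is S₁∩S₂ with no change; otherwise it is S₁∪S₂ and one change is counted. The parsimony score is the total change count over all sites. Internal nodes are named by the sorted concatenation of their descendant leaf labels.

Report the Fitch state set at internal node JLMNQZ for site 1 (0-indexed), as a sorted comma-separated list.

C,T

site 0, node JL: J={G} ∪ L={T} → {G,T} (+1)
site 0, node JLZ: JL={G,T} ∩ Z={T} → {T} (+0)
site 0, node NQ: N={A} ∪ Q={G} → {A,G} (+1)
site 0, node MNQ: M={C} ∪ NQ={A,G} → {A,C,G} (+1)
site 0, node JLMNQZ: JLZ={T} ∪ MNQ={A,C,G} → {A,C,G,T} (+1)
site 1, node JL: J={C} ∩ L={C} → {C} (+0)
site 1, node JLZ: JL={C} ∩ Z={C} → {C} (+0)
site 1, node NQ: N={T} ∪ Q={G} → {G,T} (+1)
site 1, node MNQ: M={T} ∩ NQ={G,T} → {T} (+0)
site 1, node JLMNQZ: JLZ={C} ∪ MNQ={T} → {C,T} (+1)
site 2, node JL: J={A} ∪ L={C} → {A,C} (+1)
site 2, node JLZ: JL={A,C} ∪ Z={G} → {A,C,G} (+1)
site 2, node NQ: N={C} ∪ Q={G} → {C,G} (+1)
site 2, node MNQ: M={G} ∩ NQ={C,G} → {G} (+0)
site 2, node JLMNQZ: JLZ={A,C,G} ∩ MNQ={G} → {G} (+0)
site 3, node JL: J={A} ∪ L={C} → {A,C} (+1)
site 3, node JLZ: JL={A,C} ∩ Z={C} → {C} (+0)
site 3, node NQ: N={T} ∩ Q={T} → {T} (+0)
site 3, node MNQ: M={A} ∪ NQ={T} → {A,T} (+1)
site 3, node JLMNQZ: JLZ={C} ∪ MNQ={A,T} → {A,C,T} (+1)
per-site changes: [4, 2, 3, 3]; total = 12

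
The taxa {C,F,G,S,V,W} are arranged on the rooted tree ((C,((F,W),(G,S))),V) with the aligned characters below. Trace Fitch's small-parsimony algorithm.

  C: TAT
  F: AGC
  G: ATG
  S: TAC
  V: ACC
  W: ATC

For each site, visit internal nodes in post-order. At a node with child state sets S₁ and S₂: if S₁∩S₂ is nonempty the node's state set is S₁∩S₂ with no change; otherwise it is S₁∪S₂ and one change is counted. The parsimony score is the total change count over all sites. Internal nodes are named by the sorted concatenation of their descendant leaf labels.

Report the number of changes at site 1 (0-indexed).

site 0, node FW: F={A} ∩ W={A} → {A} (+0)
site 0, node GS: G={A} ∪ S={T} → {A,T} (+1)
site 0, node FGSW: FW={A} ∩ GS={A,T} → {A} (+0)
site 0, node CFGSW: C={T} ∪ FGSW={A} → {A,T} (+1)
site 0, node CFGSVW: CFGSW={A,T} ∩ V={A} → {A} (+0)
site 1, node FW: F={G} ∪ W={T} → {G,T} (+1)
site 1, node GS: G={T} ∪ S={A} → {A,T} (+1)
site 1, node FGSW: FW={G,T} ∩ GS={A,T} → {T} (+0)
site 1, node CFGSW: C={A} ∪ FGSW={T} → {A,T} (+1)
site 1, node CFGSVW: CFGSW={A,T} ∪ V={C} → {A,C,T} (+1)
site 2, node FW: F={C} ∩ W={C} → {C} (+0)
site 2, node GS: G={G} ∪ S={C} → {C,G} (+1)
site 2, node FGSW: FW={C} ∩ GS={C,G} → {C} (+0)
site 2, node CFGSW: C={T} ∪ FGSW={C} → {C,T} (+1)
site 2, node CFGSVW: CFGSW={C,T} ∩ V={C} → {C} (+0)
per-site changes: [2, 4, 2]; total = 8

4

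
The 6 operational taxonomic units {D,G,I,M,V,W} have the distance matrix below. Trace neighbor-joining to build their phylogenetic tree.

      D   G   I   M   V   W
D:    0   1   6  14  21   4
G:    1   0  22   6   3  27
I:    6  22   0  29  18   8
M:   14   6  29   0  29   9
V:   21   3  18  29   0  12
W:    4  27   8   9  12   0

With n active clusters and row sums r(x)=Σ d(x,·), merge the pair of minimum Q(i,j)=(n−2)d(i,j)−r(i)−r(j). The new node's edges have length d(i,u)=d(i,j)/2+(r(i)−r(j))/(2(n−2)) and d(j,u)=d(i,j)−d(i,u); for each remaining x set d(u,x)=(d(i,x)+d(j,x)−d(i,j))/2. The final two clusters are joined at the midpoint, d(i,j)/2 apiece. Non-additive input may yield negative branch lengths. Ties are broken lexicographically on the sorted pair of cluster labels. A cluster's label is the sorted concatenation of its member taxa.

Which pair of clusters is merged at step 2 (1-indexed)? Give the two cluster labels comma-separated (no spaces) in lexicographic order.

GV,M

step 1: merge (G,V) at d=3, Q=-130; branch lengths G→-3/2, V→9/2; new cluster GV
  updated: d(D,GV)=19/2, d(GV,I)=37/2, d(GV,M)=16, d(GV,W)=18
step 2: merge (GV,M) at d=16, Q=-82; branch lengths GV→7, M→9; new cluster GMV
  updated: d(D,GMV)=15/4, d(GMV,I)=63/4, d(GMV,W)=11/2
step 3: merge (D,I) at d=6, Q=-63/2; branch lengths D→-1, I→7; new cluster DI
  updated: d(DI,GMV)=27/4, d(DI,W)=3
step 4: merge (DI,GMV) at d=27/4, Q=-61/4; branch lengths DI→17/8, GMV→37/8; new cluster DGIMV
  updated: d(DGIMV,W)=7/8
step 5: merge (DGIMV,W) at d=7/8; branch lengths DGIMV→7/16, W→7/16; new cluster DGIMVW
final tree: (((D:-1,I:7):17/8,((G:-3/2,V:9/2):7,M:9):37/8):7/16,W:7/16)
total length: 261/8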